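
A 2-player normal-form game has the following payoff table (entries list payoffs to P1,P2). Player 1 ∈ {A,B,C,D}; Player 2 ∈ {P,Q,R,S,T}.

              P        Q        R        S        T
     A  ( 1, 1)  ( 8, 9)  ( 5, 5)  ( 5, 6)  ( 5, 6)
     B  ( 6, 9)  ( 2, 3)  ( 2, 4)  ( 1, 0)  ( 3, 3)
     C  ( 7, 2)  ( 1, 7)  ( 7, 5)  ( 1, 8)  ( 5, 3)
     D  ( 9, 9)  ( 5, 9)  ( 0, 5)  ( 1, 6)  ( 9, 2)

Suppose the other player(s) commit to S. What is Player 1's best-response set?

BR_1 = {A}

u_1(A vs S) = 5
u_1(B vs S) = 1
u_1(C vs S) = 1
u_1(D vs S) = 1
max payoff 5 at {A}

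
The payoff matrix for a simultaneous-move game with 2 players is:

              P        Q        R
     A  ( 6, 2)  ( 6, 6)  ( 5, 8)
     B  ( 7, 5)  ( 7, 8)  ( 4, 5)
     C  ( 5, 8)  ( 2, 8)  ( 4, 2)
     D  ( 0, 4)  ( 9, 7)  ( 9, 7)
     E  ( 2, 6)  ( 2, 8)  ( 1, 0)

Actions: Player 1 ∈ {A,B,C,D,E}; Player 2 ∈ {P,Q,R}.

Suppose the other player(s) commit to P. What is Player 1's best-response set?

u_1(A vs P) = 6
u_1(B vs P) = 7
u_1(C vs P) = 5
u_1(D vs P) = 0
u_1(E vs P) = 2
max payoff 7 at {B}

argmax u_1 = {B}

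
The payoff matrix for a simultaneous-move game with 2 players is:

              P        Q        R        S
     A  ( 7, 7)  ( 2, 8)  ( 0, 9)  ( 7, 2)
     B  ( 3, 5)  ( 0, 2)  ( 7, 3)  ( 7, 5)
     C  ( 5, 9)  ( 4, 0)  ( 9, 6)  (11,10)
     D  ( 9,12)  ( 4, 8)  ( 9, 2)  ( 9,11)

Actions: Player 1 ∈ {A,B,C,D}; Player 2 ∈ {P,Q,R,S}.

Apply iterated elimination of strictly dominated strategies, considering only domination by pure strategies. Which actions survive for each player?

Remaining: P1:{C,D} P2:{P,S}

P1 drop A (D beats it: P:9>7 Q:4>2 R:9>0 S:9>7)
P1 drop B (C beats it: P:5>3 Q:4>0 R:9>7 S:11>7)
P2 drop Q (P beats it: C:9>0 D:12>8)
P2 drop R (P beats it: C:9>6 D:12>2)
P1→{C,D} P2→{P,S}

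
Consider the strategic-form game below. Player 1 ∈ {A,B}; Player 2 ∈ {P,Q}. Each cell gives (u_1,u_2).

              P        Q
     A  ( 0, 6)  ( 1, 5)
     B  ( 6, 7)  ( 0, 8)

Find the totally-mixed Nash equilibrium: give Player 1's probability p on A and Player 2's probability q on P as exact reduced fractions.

P1 indiff ⇒ q·0+(1-q)·1 = q·6+(1-q)·0 ⇒ q(-6) = (1-q)(-1) ⇒ q = 1/7
P2 indiff ⇒ p·6+(1-p)·7 = p·5+(1-p)·8 ⇒ p(1) = (1-p)(1) ⇒ p = 1/2

P1 mixes 1/2 on A; P2 mixes 1/7 on P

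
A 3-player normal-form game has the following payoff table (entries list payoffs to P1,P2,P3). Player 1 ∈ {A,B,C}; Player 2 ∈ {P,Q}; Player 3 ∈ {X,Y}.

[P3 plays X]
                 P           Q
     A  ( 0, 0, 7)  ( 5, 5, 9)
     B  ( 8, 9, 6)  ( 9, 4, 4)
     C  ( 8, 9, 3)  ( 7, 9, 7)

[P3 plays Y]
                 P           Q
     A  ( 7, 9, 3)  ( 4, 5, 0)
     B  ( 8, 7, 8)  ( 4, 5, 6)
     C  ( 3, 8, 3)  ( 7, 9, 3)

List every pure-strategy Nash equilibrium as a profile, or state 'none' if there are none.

(A,P,X): not NE [P1→C gives 8>0; P2→Q gives 5>0]
(A,P,Y): not NE [P1→B gives 8>7; P3→X gives 7>3]
(A,Q,X): not NE [P1→B gives 9>5]
(A,Q,Y): not NE [P1→C gives 7>4; P2→P gives 9>5; P3→X gives 9>0]
(B,P,X): not NE [P3→Y gives 8>6]
(B,P,Y): NE
(B,Q,X): not NE [P2→P gives 9>4; P3→Y gives 6>4]
(B,Q,Y): not NE [P1→C gives 7>4; P2→P gives 7>5]
(C,P,X): NE
(C,P,Y): not NE [P1→B gives 8>3; P2→Q gives 9>8]
(C,Q,X): not NE [P1→B gives 9>7]
(C,Q,Y): not NE [P3→X gives 7>3]

Nash profiles: (B,P,Y), (C,P,X)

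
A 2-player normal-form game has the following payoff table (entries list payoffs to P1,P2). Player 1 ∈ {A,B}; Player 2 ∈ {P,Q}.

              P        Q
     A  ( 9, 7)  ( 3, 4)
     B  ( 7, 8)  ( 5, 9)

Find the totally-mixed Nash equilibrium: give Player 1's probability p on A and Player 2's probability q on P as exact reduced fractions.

(p,q) = (1/4, 1/2)

P1 indiff ⇒ q·9+(1-q)·3 = q·7+(1-q)·5 ⇒ q(2) = (1-q)(2) ⇒ q = 1/2
P2 indiff ⇒ p·7+(1-p)·8 = p·4+(1-p)·9 ⇒ p(3) = (1-p)(1) ⇒ p = 1/4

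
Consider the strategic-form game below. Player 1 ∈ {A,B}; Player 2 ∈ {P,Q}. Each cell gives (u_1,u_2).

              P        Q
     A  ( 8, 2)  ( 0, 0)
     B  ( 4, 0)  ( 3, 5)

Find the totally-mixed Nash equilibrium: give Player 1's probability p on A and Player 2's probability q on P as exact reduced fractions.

P1 indiff ⇒ q·8+(1-q)·0 = q·4+(1-q)·3 ⇒ q(4) = (1-q)(3) ⇒ q = 3/7
P2 indiff ⇒ p·2+(1-p)·0 = p·0+(1-p)·5 ⇒ p(2) = (1-p)(5) ⇒ p = 5/7

(p,q) = (5/7, 3/7)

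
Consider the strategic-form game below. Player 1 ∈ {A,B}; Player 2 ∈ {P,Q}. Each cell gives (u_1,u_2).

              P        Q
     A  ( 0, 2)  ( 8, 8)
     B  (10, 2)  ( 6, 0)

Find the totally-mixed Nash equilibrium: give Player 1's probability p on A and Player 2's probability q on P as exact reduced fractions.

(p,q) = (1/4, 1/6)

P1 indiff ⇒ q·0+(1-q)·8 = q·10+(1-q)·6 ⇒ q(-10) = (1-q)(-2) ⇒ q = 1/6
P2 indiff ⇒ p·2+(1-p)·2 = p·8+(1-p)·0 ⇒ p(-6) = (1-p)(-2) ⇒ p = 1/4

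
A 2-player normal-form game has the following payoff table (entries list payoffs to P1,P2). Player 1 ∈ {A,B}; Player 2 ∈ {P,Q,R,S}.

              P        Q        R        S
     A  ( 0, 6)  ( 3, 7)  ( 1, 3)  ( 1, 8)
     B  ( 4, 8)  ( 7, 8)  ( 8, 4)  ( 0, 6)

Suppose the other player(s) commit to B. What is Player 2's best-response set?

P2 best: {P,Q}

u_2(P vs B) = 8
u_2(Q vs B) = 8
u_2(R vs B) = 4
u_2(S vs B) = 6
max payoff 8 at {P,Q}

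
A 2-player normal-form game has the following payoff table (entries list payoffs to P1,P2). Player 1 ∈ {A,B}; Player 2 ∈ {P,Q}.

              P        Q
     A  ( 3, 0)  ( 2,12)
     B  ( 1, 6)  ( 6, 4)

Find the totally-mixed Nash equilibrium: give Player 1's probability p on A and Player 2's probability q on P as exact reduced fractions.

P1 indiff ⇒ q·3+(1-q)·2 = q·1+(1-q)·6 ⇒ q(2) = (1-q)(4) ⇒ q = 2/3
P2 indiff ⇒ p·0+(1-p)·6 = p·12+(1-p)·4 ⇒ p(-12) = (1-p)(-2) ⇒ p = 1/7

p=1/7, q=2/3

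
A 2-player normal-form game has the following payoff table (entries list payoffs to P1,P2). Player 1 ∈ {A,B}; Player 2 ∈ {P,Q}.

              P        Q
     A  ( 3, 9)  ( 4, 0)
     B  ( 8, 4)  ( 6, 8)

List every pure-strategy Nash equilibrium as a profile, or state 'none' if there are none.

(A,P): not NE [P1→B gives 8>3]
(A,Q): not NE [P1→B gives 6>4; P2→P gives 9>0]
(B,P): not NE [P2→Q gives 8>4]
(B,Q): NE

Nash profiles: (B,Q)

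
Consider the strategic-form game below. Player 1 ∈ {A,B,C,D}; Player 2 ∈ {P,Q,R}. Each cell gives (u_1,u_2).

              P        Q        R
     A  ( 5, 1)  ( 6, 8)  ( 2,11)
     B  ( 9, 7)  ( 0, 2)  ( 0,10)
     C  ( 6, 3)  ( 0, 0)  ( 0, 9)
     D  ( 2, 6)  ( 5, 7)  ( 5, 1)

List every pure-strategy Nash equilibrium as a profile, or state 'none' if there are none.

(A,P): not NE [P1→B gives 9>5; P2→R gives 11>1]
(A,Q): not NE [P2→R gives 11>8]
(A,R): not NE [P1→D gives 5>2]
(B,P): not NE [P2→R gives 10>7]
(B,Q): not NE [P1→A gives 6>0; P2→R gives 10>2]
(B,R): not NE [P1→D gives 5>0]
(C,P): not NE [P1→B gives 9>6; P2→R gives 9>3]
(C,Q): not NE [P1→A gives 6>0; P2→R gives 9>0]
(C,R): not NE [P1→D gives 5>0]
(D,P): not NE [P1→B gives 9>2; P2→Q gives 7>6]
(D,Q): not NE [P1→A gives 6>5]
(D,R): not NE [P2→Q gives 7>1]

No pure NE.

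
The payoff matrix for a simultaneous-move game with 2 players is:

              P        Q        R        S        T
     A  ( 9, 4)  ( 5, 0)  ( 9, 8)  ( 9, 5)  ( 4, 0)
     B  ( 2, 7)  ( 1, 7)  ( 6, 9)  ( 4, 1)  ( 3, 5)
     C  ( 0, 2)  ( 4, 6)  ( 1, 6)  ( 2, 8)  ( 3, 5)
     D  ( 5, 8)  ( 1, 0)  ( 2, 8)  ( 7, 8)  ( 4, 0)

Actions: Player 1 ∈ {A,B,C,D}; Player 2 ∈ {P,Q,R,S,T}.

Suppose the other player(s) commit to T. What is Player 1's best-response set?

u_1(A vs T) = 4
u_1(B vs T) = 3
u_1(C vs T) = 3
u_1(D vs T) = 4
max payoff 4 at {A,D}

P1 best: {A,D}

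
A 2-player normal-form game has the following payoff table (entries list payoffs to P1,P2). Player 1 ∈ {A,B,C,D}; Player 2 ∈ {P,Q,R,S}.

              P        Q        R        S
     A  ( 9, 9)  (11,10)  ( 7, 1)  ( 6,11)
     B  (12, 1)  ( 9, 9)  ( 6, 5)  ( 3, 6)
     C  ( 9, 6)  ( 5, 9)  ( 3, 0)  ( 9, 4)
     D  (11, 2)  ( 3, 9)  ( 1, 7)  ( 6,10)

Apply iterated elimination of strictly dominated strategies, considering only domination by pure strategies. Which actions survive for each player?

Survivors P1:{A,C} P2:{Q,S}

P2 drop P (Q beats it: A:10>9 B:9>1 C:9>6 D:9>2)
P1 drop B (A beats it: Q:11>9 R:7>6 S:6>3)
P1 drop D (C beats it: Q:5>3 R:3>1 S:9>6)
P2 drop R (Q beats it: A:10>1 C:9>0)
P1→{A,C} P2→{Q,S}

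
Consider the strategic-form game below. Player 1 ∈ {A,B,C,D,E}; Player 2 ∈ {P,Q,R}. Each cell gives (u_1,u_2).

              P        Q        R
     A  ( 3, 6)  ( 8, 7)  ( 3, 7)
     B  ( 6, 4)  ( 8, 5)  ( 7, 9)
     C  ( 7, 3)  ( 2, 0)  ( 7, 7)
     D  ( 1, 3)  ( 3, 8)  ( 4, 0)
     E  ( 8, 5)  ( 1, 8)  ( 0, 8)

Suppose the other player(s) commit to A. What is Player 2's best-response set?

BR_2 = {Q,R}

u_2(P vs A) = 6
u_2(Q vs A) = 7
u_2(R vs A) = 7
max payoff 7 at {Q,R}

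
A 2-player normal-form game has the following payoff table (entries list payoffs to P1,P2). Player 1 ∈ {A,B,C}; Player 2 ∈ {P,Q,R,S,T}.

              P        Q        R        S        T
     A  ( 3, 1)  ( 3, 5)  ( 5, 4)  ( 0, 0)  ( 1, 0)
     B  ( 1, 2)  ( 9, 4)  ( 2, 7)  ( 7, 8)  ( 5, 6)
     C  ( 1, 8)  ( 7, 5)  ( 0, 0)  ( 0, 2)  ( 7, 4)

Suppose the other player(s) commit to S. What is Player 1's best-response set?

P1 best: {B}

u_1(A vs S) = 0
u_1(B vs S) = 7
u_1(C vs S) = 0
max payoff 7 at {B}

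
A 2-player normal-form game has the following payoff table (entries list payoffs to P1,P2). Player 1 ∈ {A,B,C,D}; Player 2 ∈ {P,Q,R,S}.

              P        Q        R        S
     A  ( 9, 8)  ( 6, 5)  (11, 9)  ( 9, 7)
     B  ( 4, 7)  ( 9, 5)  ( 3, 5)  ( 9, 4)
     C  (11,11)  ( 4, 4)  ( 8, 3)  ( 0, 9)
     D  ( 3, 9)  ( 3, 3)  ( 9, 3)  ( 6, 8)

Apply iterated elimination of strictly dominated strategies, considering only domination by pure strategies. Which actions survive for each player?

P1 drop D (A beats it: P:9>3 Q:6>3 R:11>9 S:9>6)
P2 drop Q (P beats it: A:8>5 B:7>5 C:11>4)
P2 drop S (P beats it: A:8>7 B:7>4 C:11>9)
P1 drop B (A beats it: P:9>4 R:11>3)
P1→{A,C} P2→{P,R}

Survivors P1:{A,C} P2:{P,R}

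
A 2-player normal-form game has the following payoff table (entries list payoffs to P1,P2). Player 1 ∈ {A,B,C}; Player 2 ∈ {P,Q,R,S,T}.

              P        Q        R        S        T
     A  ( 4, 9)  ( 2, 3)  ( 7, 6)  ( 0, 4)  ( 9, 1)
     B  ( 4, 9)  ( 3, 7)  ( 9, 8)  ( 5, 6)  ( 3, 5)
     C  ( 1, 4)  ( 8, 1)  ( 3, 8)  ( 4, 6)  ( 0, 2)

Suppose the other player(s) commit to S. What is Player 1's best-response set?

BR_1 = {B}

u_1(A vs S) = 0
u_1(B vs S) = 5
u_1(C vs S) = 4
max payoff 5 at {B}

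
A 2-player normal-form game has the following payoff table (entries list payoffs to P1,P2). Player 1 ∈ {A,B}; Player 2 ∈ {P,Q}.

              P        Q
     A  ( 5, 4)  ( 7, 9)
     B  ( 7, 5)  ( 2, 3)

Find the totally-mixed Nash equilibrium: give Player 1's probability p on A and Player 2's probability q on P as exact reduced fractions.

(p,q) = (2/7, 5/7)

P1 indiff ⇒ q·5+(1-q)·7 = q·7+(1-q)·2 ⇒ q(-2) = (1-q)(-5) ⇒ q = 5/7
P2 indiff ⇒ p·4+(1-p)·5 = p·9+(1-p)·3 ⇒ p(-5) = (1-p)(-2) ⇒ p = 2/7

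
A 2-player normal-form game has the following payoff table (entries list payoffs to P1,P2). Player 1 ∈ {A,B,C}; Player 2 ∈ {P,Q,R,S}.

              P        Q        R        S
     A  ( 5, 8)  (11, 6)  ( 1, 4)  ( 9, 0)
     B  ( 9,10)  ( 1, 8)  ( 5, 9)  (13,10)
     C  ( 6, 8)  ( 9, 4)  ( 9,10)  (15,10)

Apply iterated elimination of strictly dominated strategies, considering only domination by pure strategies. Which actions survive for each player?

P2 drop Q (P beats it: A:8>6 B:10>8 C:8>4)
P1 drop A (B beats it: P:9>5 R:5>1 S:13>9)
P1→{B,C} P2→{P,R,S}

IESDS → P1:{B,C} P2:{P,R,S}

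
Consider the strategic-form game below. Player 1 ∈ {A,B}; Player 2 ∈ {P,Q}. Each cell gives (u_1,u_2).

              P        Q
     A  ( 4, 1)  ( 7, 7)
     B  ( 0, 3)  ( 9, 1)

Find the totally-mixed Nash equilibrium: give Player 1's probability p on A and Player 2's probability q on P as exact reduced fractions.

P1 indiff ⇒ q·4+(1-q)·7 = q·0+(1-q)·9 ⇒ q(4) = (1-q)(2) ⇒ q = 1/3
P2 indiff ⇒ p·1+(1-p)·3 = p·7+(1-p)·1 ⇒ p(-6) = (1-p)(-2) ⇒ p = 1/4

p=1/4, q=1/3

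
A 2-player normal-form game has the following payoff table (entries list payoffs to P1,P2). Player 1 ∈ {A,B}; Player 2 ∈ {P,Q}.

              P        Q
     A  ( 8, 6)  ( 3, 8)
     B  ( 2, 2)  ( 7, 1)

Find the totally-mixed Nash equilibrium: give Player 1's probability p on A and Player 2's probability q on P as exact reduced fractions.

p=1/3, q=2/5

P1 indiff ⇒ q·8+(1-q)·3 = q·2+(1-q)·7 ⇒ q(6) = (1-q)(4) ⇒ q = 2/5
P2 indiff ⇒ p·6+(1-p)·2 = p·8+(1-p)·1 ⇒ p(-2) = (1-p)(-1) ⇒ p = 1/3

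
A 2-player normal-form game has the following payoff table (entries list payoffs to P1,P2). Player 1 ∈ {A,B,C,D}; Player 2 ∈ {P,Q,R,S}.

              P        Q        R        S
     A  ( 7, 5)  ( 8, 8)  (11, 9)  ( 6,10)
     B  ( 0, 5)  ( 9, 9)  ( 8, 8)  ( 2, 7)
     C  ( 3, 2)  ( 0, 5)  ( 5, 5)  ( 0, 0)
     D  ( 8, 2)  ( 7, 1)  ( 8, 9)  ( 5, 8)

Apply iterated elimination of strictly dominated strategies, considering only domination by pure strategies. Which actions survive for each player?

IESDS → P1:{A,B} P2:{Q,R,S}

P1 drop C (A beats it: P:7>3 Q:8>0 R:11>5 S:6>0)
P2 drop P (R beats it: A:9>5 B:8>5 D:9>2)
P1 drop D (A beats it: Q:8>7 R:11>8 S:6>5)
P1→{A,B} P2→{Q,R,S}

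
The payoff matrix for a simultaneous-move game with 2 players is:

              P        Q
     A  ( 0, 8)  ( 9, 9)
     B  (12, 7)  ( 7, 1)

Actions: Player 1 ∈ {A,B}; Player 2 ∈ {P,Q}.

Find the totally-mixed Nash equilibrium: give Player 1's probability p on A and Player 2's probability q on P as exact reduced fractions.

P1 indiff ⇒ q·0+(1-q)·9 = q·12+(1-q)·7 ⇒ q(-12) = (1-q)(-2) ⇒ q = 1/7
P2 indiff ⇒ p·8+(1-p)·7 = p·9+(1-p)·1 ⇒ p(-1) = (1-p)(-6) ⇒ p = 6/7

P1 mixes 6/7 on A; P2 mixes 1/7 on P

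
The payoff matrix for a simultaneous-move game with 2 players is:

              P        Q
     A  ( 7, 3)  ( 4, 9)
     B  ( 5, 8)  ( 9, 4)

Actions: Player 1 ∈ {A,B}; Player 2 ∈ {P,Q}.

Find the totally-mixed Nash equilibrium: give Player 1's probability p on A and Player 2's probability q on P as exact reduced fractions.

p=2/5, q=5/7

P1 indiff ⇒ q·7+(1-q)·4 = q·5+(1-q)·9 ⇒ q(2) = (1-q)(5) ⇒ q = 5/7
P2 indiff ⇒ p·3+(1-p)·8 = p·9+(1-p)·4 ⇒ p(-6) = (1-p)(-4) ⇒ p = 2/5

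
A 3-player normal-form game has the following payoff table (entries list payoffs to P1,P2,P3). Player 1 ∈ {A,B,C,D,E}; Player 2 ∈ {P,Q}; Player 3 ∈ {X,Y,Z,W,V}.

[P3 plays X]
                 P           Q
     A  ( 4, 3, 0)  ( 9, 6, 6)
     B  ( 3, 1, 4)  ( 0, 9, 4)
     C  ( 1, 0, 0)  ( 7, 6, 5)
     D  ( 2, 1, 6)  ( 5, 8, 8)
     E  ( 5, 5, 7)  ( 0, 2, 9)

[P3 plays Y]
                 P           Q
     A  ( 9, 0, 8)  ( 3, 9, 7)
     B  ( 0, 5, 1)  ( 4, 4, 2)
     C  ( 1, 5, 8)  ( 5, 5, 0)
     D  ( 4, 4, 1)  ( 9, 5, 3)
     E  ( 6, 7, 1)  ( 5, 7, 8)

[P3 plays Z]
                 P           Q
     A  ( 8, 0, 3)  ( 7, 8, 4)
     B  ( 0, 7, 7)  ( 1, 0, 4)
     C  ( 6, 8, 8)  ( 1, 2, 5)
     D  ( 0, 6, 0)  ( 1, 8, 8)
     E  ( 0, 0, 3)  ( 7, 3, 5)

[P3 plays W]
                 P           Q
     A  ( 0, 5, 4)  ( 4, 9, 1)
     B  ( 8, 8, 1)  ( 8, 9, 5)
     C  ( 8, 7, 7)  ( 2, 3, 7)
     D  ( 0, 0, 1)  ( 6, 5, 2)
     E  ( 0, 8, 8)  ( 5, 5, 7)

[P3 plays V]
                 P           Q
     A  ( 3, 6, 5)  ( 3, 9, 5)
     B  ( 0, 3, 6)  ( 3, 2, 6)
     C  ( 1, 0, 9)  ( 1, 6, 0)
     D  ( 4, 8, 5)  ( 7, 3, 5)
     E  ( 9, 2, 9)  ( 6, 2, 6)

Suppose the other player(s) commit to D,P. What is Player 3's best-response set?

u_3(X vs D,P) = 6
u_3(Y vs D,P) = 1
u_3(Z vs D,P) = 0
u_3(W vs D,P) = 1
u_3(V vs D,P) = 5
max payoff 6 at {X}

BR_3 = {X}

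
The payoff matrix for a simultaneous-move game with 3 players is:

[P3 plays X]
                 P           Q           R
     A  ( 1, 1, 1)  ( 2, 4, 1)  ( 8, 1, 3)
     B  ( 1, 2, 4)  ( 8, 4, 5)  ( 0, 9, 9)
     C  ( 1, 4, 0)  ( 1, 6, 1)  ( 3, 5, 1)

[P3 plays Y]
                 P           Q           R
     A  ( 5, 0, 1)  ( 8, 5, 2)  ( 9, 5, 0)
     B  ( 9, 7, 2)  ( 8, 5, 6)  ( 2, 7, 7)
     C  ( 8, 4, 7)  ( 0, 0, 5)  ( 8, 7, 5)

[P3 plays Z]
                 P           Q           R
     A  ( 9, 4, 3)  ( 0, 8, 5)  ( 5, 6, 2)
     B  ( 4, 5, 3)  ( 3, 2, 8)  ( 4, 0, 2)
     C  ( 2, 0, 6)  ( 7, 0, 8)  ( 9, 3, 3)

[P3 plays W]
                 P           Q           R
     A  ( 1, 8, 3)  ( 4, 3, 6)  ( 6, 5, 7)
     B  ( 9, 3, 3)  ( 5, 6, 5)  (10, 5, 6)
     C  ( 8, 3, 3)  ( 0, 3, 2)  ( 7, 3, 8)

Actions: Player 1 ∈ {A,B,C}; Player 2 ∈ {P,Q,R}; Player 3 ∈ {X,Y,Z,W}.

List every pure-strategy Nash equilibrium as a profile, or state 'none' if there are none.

(A,P,X): not NE [P2→Q gives 4>1; P3→W gives 3>1]
(A,P,Y): not NE [P1→B gives 9>5; P2→R gives 5>0; P3→W gives 3>1]
(A,P,Z): not NE [P2→Q gives 8>4]
(A,P,W): not NE [P1→B gives 9>1]
(A,Q,X): not NE [P1→B gives 8>2; P3→W gives 6>1]
(A,Q,Y): not NE [P3→W gives 6>2]
(A,Q,Z): not NE [P1→C gives 7>0; P3→W gives 6>5]
(A,Q,W): not NE [P1→B gives 5>4; P2→P gives 8>3]
(A,R,X): not NE [P2→Q gives 4>1; P3→W gives 7>3]
(A,R,Y): not NE [P3→W gives 7>0]
(A,R,Z): not NE [P1→C gives 9>5; P2→Q gives 8>6; P3→W gives 7>2]
(A,R,W): not NE [P1→B gives 10>6; P2→P gives 8>5]
(B,P,X): not NE [P2→R gives 9>2]
(B,P,Y): not NE [P3→X gives 4>2]
(B,P,Z): not NE [P1→A gives 9>4; P3→X gives 4>3]
(B,P,W): not NE [P2→Q gives 6>3; P3→X gives 4>3]
(B,Q,X): not NE [P2→R gives 9>4; P3→Z gives 8>5]
(B,Q,Y): not NE [P2→R gives 7>5; P3→Z gives 8>6]
(B,Q,Z): not NE [P1→C gives 7>3; P2→P gives 5>2]
(B,Q,W): not NE [P3→Z gives 8>5]
(B,R,X): not NE [P1→A gives 8>0]
(B,R,Y): not NE [P1→A gives 9>2; P3→X gives 9>7]
(B,R,Z): not NE [P1→C gives 9>4; P2→P gives 5>0; P3→X gives 9>2]
(B,R,W): not NE [P2→Q gives 6>5; P3→X gives 9>6]
(C,P,X): not NE [P2→Q gives 6>4; P3→Y gives 7>0]
(C,P,Y): not NE [P1→B gives 9>8; P2→R gives 7>4]
(C,P,Z): not NE [P1→A gives 9>2; P2→R gives 3>0; P3→Y gives 7>6]
(C,P,W): not NE [P1→B gives 9>8; P3→Y gives 7>3]
(C,Q,X): not NE [P1→B gives 8>1; P3→Z gives 8>1]
(C,Q,Y): not NE [P1→B gives 8>0; P2→R gives 7>0; P3→Z gives 8>5]
(C,Q,Z): not NE [P2→R gives 3>0]
(C,Q,W): not NE [P1→B gives 5>0; P3→Z gives 8>2]
(C,R,X): not NE [P1→A gives 8>3; P2→Q gives 6>5; P3→W gives 8>1]
(C,R,Y): not NE [P1→A gives 9>8; P3→W gives 8>5]
(C,R,Z): not NE [P3→W gives 8>3]
(C,R,W): not NE [P1→B gives 10>7]

Equilibria: none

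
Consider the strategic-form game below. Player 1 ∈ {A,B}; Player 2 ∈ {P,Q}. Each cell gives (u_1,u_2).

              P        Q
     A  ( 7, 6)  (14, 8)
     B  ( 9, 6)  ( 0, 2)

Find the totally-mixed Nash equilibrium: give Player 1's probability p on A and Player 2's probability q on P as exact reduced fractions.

(p,q) = (2/3, 7/8)

P1 indiff ⇒ q·7+(1-q)·14 = q·9+(1-q)·0 ⇒ q(-2) = (1-q)(-14) ⇒ q = 7/8
P2 indiff ⇒ p·6+(1-p)·6 = p·8+(1-p)·2 ⇒ p(-2) = (1-p)(-4) ⇒ p = 2/3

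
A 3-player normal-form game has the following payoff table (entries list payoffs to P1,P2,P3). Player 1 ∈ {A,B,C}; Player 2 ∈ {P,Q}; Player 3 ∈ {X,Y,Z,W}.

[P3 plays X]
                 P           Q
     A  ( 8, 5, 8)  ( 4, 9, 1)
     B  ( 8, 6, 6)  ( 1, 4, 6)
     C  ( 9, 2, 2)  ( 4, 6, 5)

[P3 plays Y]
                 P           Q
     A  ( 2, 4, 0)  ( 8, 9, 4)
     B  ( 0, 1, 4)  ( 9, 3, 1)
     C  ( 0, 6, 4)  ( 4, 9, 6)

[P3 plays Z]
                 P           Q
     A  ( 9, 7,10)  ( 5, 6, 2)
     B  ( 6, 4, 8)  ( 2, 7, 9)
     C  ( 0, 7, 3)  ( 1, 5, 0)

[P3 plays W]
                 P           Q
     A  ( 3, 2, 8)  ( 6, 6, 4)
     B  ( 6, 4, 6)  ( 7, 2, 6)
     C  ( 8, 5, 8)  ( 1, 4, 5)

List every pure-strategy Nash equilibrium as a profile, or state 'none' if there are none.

NE set: (A,P,Z), (C,P,W)

(A,P,X): not NE [P1→C gives 9>8; P2→Q gives 9>5; P3→Z gives 10>8]
(A,P,Y): not NE [P2→Q gives 9>4; P3→Z gives 10>0]
(A,P,Z): NE
(A,P,W): not NE [P1→C gives 8>3; P2→Q gives 6>2; P3→Z gives 10>8]
(A,Q,X): not NE [P3→W gives 4>1]
(A,Q,Y): not NE [P1→B gives 9>8]
(A,Q,Z): not NE [P2→P gives 7>6; P3→W gives 4>2]
(A,Q,W): not NE [P1→B gives 7>6]
(B,P,X): not NE [P1→C gives 9>8; P3→Z gives 8>6]
(B,P,Y): not NE [P1→A gives 2>0; P2→Q gives 3>1; P3→Z gives 8>4]
(B,P,Z): not NE [P1→A gives 9>6; P2→Q gives 7>4]
(B,P,W): not NE [P1→C gives 8>6; P3→Z gives 8>6]
(B,Q,X): not NE [P1→C gives 4>1; P2→P gives 6>4; P3→Z gives 9>6]
(B,Q,Y): not NE [P3→Z gives 9>1]
(B,Q,Z): not NE [P1→A gives 5>2]
(B,Q,W): not NE [P2→P gives 4>2; P3→Z gives 9>6]
(C,P,X): not NE [P2→Q gives 6>2; P3→W gives 8>2]
(C,P,Y): not NE [P1→A gives 2>0; P2→Q gives 9>6; P3→W gives 8>4]
(C,P,Z): not NE [P1→A gives 9>0; P3→W gives 8>3]
(C,P,W): NE
(C,Q,X): not NE [P3→Y gives 6>5]
(C,Q,Y): not NE [P1→B gives 9>4]
(C,Q,Z): not NE [P1→A gives 5>1; P2→P gives 7>5; P3→Y gives 6>0]
(C,Q,W): not NE [P1→B gives 7>1; P2→P gives 5>4; P3→Y gives 6>5]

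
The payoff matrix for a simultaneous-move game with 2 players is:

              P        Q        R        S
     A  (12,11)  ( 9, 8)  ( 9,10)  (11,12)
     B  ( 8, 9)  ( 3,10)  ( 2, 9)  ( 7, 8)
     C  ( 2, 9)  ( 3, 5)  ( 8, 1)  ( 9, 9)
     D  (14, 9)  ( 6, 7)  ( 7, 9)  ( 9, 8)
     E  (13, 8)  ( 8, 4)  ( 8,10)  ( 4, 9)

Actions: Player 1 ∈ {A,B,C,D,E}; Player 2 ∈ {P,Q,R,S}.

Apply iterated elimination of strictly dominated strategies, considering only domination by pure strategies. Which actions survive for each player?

P1 drop B (A beats it: P:12>8 Q:9>3 R:9>2 S:11>7)
P1 drop C (A beats it: P:12>2 Q:9>3 R:9>8 S:11>9)
P2 drop Q (P beats it: A:11>8 D:9>7 E:8>4)
P1→{A,D,E} P2→{P,R,S}

Survivors P1:{A,D,E} P2:{P,R,S}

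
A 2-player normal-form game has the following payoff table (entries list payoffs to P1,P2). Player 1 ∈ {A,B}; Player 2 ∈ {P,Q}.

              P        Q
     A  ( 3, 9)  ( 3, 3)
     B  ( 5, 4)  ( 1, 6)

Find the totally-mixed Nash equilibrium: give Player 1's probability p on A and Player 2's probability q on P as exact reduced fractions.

P1 indiff ⇒ q·3+(1-q)·3 = q·5+(1-q)·1 ⇒ q(-2) = (1-q)(-2) ⇒ q = 1/2
P2 indiff ⇒ p·9+(1-p)·4 = p·3+(1-p)·6 ⇒ p(6) = (1-p)(2) ⇒ p = 1/4

p=1/4, q=1/2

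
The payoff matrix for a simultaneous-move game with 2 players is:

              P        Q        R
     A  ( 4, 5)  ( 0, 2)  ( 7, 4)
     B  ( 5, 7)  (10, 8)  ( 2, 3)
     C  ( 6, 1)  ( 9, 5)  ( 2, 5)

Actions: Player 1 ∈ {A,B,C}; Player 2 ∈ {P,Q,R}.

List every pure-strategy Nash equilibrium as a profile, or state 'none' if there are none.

NE set: (B,Q)

(A,P): not NE [P1→C gives 6>4]
(A,Q): not NE [P1→B gives 10>0; P2→P gives 5>2]
(A,R): not NE [P2→P gives 5>4]
(B,P): not NE [P1→C gives 6>5; P2→Q gives 8>7]
(B,Q): NE
(B,R): not NE [P1→A gives 7>2; P2→Q gives 8>3]
(C,P): not NE [P2→R gives 5>1]
(C,Q): not NE [P1→B gives 10>9]
(C,R): not NE [P1→A gives 7>2]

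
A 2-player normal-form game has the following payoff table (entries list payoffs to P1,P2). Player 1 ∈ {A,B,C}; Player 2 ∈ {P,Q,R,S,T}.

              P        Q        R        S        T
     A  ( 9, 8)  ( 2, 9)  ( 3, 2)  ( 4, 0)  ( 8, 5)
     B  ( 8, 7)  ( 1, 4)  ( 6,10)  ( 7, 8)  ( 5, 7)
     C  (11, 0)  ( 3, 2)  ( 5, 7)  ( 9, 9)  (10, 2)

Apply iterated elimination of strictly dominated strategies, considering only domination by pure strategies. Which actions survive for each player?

Remaining: P1:{B,C} P2:{R,S}

P1 drop A (C beats it: P:11>9 Q:3>2 R:5>3 S:9>4 T:10>8)
P2 drop P (R beats it: B:10>7 C:7>0)
P2 drop Q (R beats it: B:10>4 C:7>2)
P2 drop T (R beats it: B:10>7 C:7>2)
P1→{B,C} P2→{R,S}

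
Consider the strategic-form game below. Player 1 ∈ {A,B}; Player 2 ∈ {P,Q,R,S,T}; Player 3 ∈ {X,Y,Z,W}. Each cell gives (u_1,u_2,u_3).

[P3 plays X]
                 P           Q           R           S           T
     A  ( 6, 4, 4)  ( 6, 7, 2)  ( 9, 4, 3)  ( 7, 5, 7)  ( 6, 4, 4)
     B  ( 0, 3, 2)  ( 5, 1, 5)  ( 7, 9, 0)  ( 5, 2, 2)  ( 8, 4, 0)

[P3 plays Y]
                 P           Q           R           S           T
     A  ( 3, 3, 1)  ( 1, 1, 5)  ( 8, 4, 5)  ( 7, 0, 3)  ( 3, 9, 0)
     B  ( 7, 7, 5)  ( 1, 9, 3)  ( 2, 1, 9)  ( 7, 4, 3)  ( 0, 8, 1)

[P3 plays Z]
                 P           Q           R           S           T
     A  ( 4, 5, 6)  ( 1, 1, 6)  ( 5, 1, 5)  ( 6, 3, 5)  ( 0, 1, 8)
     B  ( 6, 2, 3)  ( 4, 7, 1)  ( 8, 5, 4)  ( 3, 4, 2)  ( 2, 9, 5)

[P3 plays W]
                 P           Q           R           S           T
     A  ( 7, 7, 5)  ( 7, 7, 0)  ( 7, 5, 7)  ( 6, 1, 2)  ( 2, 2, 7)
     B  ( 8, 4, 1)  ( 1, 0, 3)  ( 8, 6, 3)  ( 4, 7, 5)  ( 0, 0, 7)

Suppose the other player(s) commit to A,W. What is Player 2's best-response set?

u_2(P vs A,W) = 7
u_2(Q vs A,W) = 7
u_2(R vs A,W) = 5
u_2(S vs A,W) = 1
u_2(T vs A,W) = 2
max payoff 7 at {P,Q}

BR_2 = {P,Q}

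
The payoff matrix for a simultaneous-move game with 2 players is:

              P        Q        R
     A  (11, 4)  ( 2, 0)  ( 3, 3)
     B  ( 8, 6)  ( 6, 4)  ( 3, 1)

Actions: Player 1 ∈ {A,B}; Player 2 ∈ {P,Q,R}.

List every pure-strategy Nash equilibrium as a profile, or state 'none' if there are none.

(A,P): NE
(A,Q): not NE [P1→B gives 6>2; P2→P gives 4>0]
(A,R): not NE [P2→P gives 4>3]
(B,P): not NE [P1→A gives 11>8]
(B,Q): not NE [P2→P gives 6>4]
(B,R): not NE [P2→P gives 6>1]

Nash profiles: (A,P)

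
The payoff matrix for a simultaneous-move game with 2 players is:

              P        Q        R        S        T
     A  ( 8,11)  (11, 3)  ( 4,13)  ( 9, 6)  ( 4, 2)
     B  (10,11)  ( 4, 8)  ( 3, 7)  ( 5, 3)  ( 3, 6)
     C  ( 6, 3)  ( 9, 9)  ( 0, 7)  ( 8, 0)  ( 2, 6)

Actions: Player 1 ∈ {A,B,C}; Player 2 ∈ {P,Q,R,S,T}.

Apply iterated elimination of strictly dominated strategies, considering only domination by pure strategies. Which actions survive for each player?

P1 drop C (A beats it: P:8>6 Q:11>9 R:4>0 S:9>8 T:4>2)
P2 drop Q (P beats it: A:11>3 B:11>8)
P2 drop S (P beats it: A:11>6 B:11>3)
P2 drop T (P beats it: A:11>2 B:11>6)
P1→{A,B} P2→{P,R}

Remaining: P1:{A,B} P2:{P,R}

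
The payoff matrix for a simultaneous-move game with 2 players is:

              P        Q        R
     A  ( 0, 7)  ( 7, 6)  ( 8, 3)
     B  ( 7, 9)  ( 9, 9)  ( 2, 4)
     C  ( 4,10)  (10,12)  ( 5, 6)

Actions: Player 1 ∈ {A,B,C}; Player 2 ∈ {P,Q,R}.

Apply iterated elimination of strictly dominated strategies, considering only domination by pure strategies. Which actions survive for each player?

P2 drop R (P beats it: A:7>3 B:9>4 C:10>6)
P1 drop A (B beats it: P:7>0 Q:9>7)
P1→{B,C} P2→{P,Q}

Remaining: P1:{B,C} P2:{P,Q}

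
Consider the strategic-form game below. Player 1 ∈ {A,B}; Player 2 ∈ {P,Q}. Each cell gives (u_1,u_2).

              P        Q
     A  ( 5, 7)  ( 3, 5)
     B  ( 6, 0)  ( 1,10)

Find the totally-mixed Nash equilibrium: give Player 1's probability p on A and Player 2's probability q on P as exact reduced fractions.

P1 indiff ⇒ q·5+(1-q)·3 = q·6+(1-q)·1 ⇒ q(-1) = (1-q)(-2) ⇒ q = 2/3
P2 indiff ⇒ p·7+(1-p)·0 = p·5+(1-p)·10 ⇒ p(2) = (1-p)(10) ⇒ p = 5/6

P1 mixes 5/6 on A; P2 mixes 2/3 on P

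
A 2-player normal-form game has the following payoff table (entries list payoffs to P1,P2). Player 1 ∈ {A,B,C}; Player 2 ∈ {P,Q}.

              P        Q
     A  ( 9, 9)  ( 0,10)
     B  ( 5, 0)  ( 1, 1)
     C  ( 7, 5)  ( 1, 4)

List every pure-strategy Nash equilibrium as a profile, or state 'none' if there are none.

(A,P): not NE [P2→Q gives 10>9]
(A,Q): not NE [P1→C gives 1>0]
(B,P): not NE [P1→A gives 9>5; P2→Q gives 1>0]
(B,Q): NE
(C,P): not NE [P1→A gives 9>7]
(C,Q): not NE [P2→P gives 5>4]

PSNE = {(B,Q)}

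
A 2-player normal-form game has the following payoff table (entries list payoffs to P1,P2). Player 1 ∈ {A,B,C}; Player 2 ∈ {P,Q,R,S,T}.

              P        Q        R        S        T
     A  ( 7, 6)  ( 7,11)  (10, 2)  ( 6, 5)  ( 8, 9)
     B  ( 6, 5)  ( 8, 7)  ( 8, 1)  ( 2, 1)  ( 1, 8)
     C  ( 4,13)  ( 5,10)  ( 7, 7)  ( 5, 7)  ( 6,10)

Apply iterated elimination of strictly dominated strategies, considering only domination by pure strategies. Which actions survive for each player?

P1 drop C (A beats it: P:7>4 Q:7>5 R:10>7 S:6>5 T:8>6)
P2 drop P (Q beats it: A:11>6 B:7>5)
P2 drop R (Q beats it: A:11>2 B:7>1)
P2 drop S (Q beats it: A:11>5 B:7>1)
P1→{A,B} P2→{Q,T}

IESDS → P1:{A,B} P2:{Q,T}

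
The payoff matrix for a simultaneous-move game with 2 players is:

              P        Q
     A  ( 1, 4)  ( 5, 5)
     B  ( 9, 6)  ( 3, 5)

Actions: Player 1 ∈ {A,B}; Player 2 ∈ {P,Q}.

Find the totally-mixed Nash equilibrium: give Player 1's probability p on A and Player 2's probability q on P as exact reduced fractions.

p=1/2, q=1/5

P1 indiff ⇒ q·1+(1-q)·5 = q·9+(1-q)·3 ⇒ q(-8) = (1-q)(-2) ⇒ q = 1/5
P2 indiff ⇒ p·4+(1-p)·6 = p·5+(1-p)·5 ⇒ p(-1) = (1-p)(-1) ⇒ p = 1/2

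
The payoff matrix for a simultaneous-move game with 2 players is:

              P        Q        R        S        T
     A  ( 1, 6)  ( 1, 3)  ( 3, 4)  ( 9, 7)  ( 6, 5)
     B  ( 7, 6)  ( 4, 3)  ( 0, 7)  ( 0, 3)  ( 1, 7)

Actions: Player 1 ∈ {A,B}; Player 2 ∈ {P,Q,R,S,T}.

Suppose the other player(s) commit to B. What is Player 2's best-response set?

P2 best: {R,T}

u_2(P vs B) = 6
u_2(Q vs B) = 3
u_2(R vs B) = 7
u_2(S vs B) = 3
u_2(T vs B) = 7
max payoff 7 at {R,T}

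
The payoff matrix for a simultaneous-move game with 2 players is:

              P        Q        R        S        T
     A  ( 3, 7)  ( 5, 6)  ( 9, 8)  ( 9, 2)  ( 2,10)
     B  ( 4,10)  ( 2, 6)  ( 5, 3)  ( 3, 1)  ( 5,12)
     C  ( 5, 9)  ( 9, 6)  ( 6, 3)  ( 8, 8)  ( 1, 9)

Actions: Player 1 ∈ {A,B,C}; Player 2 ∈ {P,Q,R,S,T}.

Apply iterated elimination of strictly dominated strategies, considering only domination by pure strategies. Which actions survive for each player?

P2 drop Q (P beats it: A:7>6 B:10>6 C:9>6)
P2 drop R (T beats it: A:10>8 B:12>3 C:9>3)
P2 drop S (P beats it: A:7>2 B:10>1 C:9>8)
P1 drop A (B beats it: P:4>3 T:5>2)
P1→{B,C} P2→{P,T}

IESDS → P1:{B,C} P2:{P,T}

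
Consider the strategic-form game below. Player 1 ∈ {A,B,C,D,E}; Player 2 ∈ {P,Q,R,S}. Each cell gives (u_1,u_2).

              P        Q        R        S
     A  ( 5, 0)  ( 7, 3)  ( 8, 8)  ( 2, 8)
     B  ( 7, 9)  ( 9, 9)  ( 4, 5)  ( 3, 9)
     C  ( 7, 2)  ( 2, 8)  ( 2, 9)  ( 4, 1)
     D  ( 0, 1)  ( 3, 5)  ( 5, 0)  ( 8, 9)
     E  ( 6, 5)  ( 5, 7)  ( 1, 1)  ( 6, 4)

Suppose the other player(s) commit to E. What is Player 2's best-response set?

u_2(P vs E) = 5
u_2(Q vs E) = 7
u_2(R vs E) = 1
u_2(S vs E) = 4
max payoff 7 at {Q}

P2 best: {Q}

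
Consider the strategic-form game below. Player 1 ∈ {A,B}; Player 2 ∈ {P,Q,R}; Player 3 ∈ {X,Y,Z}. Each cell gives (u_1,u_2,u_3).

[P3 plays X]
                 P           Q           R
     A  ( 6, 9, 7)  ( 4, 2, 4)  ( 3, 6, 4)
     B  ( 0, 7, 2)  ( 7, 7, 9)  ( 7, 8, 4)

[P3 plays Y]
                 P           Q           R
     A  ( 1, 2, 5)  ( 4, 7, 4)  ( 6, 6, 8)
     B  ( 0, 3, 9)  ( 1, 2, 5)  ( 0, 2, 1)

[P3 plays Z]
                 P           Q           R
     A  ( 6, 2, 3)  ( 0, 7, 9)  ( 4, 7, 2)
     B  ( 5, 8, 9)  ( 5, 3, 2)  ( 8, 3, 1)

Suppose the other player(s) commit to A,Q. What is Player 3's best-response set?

P3 best: {Z}

u_3(X vs A,Q) = 4
u_3(Y vs A,Q) = 4
u_3(Z vs A,Q) = 9
max payoff 9 at {Z}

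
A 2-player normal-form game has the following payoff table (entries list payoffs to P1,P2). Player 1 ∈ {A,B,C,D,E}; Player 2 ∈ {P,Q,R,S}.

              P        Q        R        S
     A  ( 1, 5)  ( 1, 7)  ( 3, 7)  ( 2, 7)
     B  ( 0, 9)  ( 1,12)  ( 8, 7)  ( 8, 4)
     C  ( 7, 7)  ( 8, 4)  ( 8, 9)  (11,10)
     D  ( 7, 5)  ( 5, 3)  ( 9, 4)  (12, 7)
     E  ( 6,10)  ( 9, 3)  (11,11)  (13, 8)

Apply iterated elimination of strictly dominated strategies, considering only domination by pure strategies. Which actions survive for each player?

Survivors P1:{C,D,E} P2:{P,R,S}

P1 drop A (C beats it: P:7>1 Q:8>1 R:8>3 S:11>2)
P1 drop B (D beats it: P:7>0 Q:5>1 R:9>8 S:12>8)
P2 drop Q (P beats it: C:7>4 D:5>3 E:10>3)
P1→{C,D,E} P2→{P,R,S}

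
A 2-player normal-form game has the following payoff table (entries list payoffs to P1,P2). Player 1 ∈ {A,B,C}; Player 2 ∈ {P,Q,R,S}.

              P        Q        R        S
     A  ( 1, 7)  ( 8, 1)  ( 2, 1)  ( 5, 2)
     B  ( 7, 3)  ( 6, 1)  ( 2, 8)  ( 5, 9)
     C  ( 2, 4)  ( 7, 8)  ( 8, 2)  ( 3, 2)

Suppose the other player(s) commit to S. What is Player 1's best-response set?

u_1(A vs S) = 5
u_1(B vs S) = 5
u_1(C vs S) = 3
max payoff 5 at {A,B}

argmax u_1 = {A,B}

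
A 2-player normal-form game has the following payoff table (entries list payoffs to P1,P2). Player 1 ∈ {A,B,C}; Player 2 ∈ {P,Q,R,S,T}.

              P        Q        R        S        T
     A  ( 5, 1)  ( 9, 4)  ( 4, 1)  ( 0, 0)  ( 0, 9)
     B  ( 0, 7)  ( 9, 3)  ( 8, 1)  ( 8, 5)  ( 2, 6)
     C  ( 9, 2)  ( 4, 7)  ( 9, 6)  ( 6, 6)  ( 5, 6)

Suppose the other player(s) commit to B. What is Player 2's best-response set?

BR_2 = {P}

u_2(P vs B) = 7
u_2(Q vs B) = 3
u_2(R vs B) = 1
u_2(S vs B) = 5
u_2(T vs B) = 6
max payoff 7 at {P}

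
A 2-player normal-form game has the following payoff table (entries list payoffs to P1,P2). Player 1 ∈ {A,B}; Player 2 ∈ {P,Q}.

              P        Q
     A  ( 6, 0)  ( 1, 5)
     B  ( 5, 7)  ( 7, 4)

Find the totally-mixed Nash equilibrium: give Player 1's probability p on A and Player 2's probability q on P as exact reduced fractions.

P1 indiff ⇒ q·6+(1-q)·1 = q·5+(1-q)·7 ⇒ q(1) = (1-q)(6) ⇒ q = 6/7
P2 indiff ⇒ p·0+(1-p)·7 = p·5+(1-p)·4 ⇒ p(-5) = (1-p)(-3) ⇒ p = 3/8

p=3/8, q=6/7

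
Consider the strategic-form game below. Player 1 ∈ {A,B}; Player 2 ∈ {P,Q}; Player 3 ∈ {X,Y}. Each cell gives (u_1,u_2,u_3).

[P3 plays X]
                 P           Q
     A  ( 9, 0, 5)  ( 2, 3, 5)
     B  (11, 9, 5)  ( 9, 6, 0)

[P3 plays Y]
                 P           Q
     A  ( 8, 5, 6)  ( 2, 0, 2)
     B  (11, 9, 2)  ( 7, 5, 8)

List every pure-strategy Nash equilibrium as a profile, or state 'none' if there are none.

NE set: (B,P,X)

(A,P,X): not NE [P1→B gives 11>9; P2→Q gives 3>0; P3→Y gives 6>5]
(A,P,Y): not NE [P1→B gives 11>8]
(A,Q,X): not NE [P1→B gives 9>2]
(A,Q,Y): not NE [P1→B gives 7>2; P2→P gives 5>0; P3→X gives 5>2]
(B,P,X): NE
(B,P,Y): not NE [P3→X gives 5>2]
(B,Q,X): not NE [P2→P gives 9>6; P3→Y gives 8>0]
(B,Q,Y): not NE [P2→P gives 9>5]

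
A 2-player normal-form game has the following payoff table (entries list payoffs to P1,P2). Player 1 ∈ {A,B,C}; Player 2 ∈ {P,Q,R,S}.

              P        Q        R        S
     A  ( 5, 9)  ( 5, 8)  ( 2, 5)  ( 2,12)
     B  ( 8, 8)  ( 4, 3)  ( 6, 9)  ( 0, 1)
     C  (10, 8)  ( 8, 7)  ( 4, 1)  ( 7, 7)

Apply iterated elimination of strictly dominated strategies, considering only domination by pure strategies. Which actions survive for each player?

P1 drop A (C beats it: P:10>5 Q:8>5 R:4>2 S:7>2)
P2 drop Q (P beats it: B:8>3 C:8>7)
P2 drop S (P beats it: B:8>1 C:8>7)
P1→{B,C} P2→{P,R}

Survivors P1:{B,C} P2:{P,R}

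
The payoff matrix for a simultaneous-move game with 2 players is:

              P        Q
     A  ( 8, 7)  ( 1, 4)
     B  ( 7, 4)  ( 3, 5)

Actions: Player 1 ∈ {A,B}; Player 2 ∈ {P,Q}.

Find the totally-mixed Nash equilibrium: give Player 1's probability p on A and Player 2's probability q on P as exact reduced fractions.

(p,q) = (1/4, 2/3)

P1 indiff ⇒ q·8+(1-q)·1 = q·7+(1-q)·3 ⇒ q(1) = (1-q)(2) ⇒ q = 2/3
P2 indiff ⇒ p·7+(1-p)·4 = p·4+(1-p)·5 ⇒ p(3) = (1-p)(1) ⇒ p = 1/4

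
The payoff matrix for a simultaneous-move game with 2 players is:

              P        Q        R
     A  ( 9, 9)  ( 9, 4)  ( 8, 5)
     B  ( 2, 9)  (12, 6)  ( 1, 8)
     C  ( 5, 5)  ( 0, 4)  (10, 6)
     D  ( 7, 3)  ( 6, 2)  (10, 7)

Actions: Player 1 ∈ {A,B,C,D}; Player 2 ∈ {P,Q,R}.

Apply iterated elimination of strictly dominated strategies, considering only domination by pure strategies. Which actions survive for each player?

Survivors P1:{A,C,D} P2:{P,R}

P2 drop Q (P beats it: A:9>4 B:9>6 C:5>4 D:3>2)
P1 drop B (A beats it: P:9>2 R:8>1)
P1→{A,C,D} P2→{P,R}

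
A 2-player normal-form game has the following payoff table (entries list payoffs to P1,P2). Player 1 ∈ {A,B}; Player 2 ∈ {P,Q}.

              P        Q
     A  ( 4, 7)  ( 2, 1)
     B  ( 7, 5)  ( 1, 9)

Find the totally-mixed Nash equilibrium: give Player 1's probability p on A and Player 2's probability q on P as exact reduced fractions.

p=2/5, q=1/4

P1 indiff ⇒ q·4+(1-q)·2 = q·7+(1-q)·1 ⇒ q(-3) = (1-q)(-1) ⇒ q = 1/4
P2 indiff ⇒ p·7+(1-p)·5 = p·1+(1-p)·9 ⇒ p(6) = (1-p)(4) ⇒ p = 2/5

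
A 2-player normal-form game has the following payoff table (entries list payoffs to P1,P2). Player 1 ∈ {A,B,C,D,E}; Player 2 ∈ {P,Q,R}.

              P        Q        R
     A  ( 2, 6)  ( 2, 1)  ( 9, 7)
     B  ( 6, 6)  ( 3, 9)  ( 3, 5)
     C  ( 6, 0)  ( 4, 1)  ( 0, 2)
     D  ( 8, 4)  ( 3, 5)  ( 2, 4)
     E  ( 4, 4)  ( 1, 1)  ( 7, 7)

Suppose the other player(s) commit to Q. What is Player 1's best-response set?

u_1(A vs Q) = 2
u_1(B vs Q) = 3
u_1(C vs Q) = 4
u_1(D vs Q) = 3
u_1(E vs Q) = 1
max payoff 4 at {C}

P1 best: {C}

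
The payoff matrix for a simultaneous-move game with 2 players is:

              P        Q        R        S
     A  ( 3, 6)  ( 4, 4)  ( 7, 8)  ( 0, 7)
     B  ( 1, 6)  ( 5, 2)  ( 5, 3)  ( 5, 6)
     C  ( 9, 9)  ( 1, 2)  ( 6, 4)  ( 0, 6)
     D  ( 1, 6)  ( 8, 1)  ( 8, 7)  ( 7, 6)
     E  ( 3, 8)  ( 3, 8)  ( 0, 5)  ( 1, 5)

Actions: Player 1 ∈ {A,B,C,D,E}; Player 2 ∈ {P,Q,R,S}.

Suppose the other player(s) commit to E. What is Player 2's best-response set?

u_2(P vs E) = 8
u_2(Q vs E) = 8
u_2(R vs E) = 5
u_2(S vs E) = 5
max payoff 8 at {P,Q}

argmax u_2 = {P,Q}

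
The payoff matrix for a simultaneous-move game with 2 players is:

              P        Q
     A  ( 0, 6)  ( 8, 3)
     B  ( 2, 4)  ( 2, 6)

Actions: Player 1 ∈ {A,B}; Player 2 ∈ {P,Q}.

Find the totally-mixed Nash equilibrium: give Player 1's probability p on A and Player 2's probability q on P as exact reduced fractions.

p=2/5, q=3/4

P1 indiff ⇒ q·0+(1-q)·8 = q·2+(1-q)·2 ⇒ q(-2) = (1-q)(-6) ⇒ q = 3/4
P2 indiff ⇒ p·6+(1-p)·4 = p·3+(1-p)·6 ⇒ p(3) = (1-p)(2) ⇒ p = 2/5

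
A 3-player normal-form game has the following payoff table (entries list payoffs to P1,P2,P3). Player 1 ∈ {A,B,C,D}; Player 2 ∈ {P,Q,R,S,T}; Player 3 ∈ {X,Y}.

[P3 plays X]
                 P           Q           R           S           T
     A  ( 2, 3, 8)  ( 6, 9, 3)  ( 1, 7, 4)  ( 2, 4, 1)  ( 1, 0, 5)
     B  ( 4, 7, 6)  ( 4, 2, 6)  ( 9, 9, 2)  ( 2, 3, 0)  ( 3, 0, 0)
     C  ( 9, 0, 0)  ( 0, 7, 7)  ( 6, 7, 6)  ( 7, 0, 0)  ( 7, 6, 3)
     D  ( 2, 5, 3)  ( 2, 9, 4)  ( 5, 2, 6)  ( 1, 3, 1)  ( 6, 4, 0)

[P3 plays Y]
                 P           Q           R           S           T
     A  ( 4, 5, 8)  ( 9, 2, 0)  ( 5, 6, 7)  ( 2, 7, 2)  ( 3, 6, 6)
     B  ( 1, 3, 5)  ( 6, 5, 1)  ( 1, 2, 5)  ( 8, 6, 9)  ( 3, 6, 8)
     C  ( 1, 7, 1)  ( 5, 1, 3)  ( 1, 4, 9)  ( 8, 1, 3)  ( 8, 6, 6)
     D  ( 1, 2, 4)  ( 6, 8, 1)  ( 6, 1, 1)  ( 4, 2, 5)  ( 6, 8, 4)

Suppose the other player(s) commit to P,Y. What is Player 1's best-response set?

u_1(A vs P,Y) = 4
u_1(B vs P,Y) = 1
u_1(C vs P,Y) = 1
u_1(D vs P,Y) = 1
max payoff 4 at {A}

BR_1 = {A}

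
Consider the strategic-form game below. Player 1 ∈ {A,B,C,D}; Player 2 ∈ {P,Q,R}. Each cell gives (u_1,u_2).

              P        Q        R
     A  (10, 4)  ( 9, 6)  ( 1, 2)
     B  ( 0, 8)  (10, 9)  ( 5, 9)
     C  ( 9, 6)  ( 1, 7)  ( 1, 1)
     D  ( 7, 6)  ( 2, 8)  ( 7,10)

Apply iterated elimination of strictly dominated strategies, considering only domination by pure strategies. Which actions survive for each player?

P2 drop P (Q beats it: A:6>4 B:9>8 C:7>6 D:8>6)
P1 drop A (B beats it: Q:10>9 R:5>1)
P1 drop C (B beats it: Q:10>1 R:5>1)
P1→{B,D} P2→{Q,R}

Survivors P1:{B,D} P2:{Q,R}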